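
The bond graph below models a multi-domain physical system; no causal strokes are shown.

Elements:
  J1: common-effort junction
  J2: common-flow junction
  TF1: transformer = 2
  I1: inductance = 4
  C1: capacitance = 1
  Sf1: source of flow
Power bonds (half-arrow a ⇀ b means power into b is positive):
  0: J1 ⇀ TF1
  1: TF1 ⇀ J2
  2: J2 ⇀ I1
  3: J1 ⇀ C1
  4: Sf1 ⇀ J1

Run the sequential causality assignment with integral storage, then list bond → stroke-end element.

#0 stroke→TF1
#1 stroke→J2
#2 stroke→I1
#3 stroke→J1
#4 stroke→Sf1

#4 stroke→Sf1  (source Sf1 imposes f)
#2 stroke→I1  (I1 integral (f out))
#1 stroke→J2  (1-jn J2 has f-setter on 2)
#0 stroke→TF1  (TF1 one-in-one-out from 1)
#3 stroke→J1  (J1 needs exactly one e-in)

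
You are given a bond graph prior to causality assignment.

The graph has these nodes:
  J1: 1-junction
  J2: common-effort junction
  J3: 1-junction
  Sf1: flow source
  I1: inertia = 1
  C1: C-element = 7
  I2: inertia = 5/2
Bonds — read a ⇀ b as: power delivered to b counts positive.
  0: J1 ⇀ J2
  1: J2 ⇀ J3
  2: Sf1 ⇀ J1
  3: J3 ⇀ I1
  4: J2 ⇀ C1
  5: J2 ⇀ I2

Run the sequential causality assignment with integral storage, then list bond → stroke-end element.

bond 2 |Sf1  (source Sf1 imposes f)
bond 0 |J1  (J1: bond 2 brought flow, rest push out)
bond 3 |I1  (I1 integral (f out))
bond 1 |J3  (1-jn J3 has f-setter on 3)
bond 4 |J2  (prefer integral on C1)
bond 5 |I2  (common-e at J2 fixed by 4)

bond 0 stroke→J1
bond 1 stroke→J3
bond 2 stroke→Sf1
bond 3 stroke→I1
bond 4 stroke→J2
bond 5 stroke→I2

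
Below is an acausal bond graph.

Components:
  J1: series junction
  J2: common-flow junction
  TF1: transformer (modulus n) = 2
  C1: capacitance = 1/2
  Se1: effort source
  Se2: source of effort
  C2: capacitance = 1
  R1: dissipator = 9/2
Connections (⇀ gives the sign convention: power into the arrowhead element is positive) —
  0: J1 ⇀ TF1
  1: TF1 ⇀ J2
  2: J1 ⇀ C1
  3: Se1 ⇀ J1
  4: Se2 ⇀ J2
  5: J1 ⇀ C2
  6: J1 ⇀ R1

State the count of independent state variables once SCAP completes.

b3 stroke→J1  (Se1: effort source, stroke at far end)
b4 stroke→J2  (source Se2 imposes e)
b1 stroke→TF1  (closing 1-jn rule on J2)
b0 stroke→J1  (TF TF1: opposite of bond 1)
b2 stroke→J1  (C1: C, integral causality)
b5 stroke→J1  (C2 outputs effort q/C2)
b6 stroke→R1  (J1: last free bond brings flow in)

2  (C1, C2 all integral)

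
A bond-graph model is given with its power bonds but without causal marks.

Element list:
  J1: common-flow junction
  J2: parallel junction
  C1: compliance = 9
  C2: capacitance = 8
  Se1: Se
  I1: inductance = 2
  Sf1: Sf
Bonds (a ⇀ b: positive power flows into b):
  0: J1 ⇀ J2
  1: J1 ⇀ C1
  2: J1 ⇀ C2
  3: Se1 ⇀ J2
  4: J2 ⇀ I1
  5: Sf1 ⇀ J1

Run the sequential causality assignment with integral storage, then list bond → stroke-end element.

b0 |J1
b1 |J1
b2 |J1
b3 |J2
b4 |I1
b5 |Sf1

#3 →J2  (source Se1 imposes e)
#5 →Sf1  (Sf1 fixes flow; stroke at Sf1)
#0 →J1  (common-f at J1 fixed by 5)
#1 →J1  (common-f at J1 fixed by 5)
#2 →J1  (common-f at J1 fixed by 5)
#4 →I1  (common-e at J2 fixed by 3)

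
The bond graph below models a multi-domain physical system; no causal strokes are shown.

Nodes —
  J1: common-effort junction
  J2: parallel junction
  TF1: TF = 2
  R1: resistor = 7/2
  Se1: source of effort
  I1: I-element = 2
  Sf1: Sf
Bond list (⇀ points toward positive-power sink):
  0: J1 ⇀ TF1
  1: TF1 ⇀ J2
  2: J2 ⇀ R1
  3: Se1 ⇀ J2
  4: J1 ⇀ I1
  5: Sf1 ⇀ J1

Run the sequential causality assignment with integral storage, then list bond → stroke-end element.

β0 |J1
β1 |TF1
β2 |R1
β3 |J2
β4 |I1
β5 |Sf1

bond 3 →J2  (Se1 (Se) sets effort on bond)
bond 5 →Sf1  (source Sf1 imposes f)
bond 1 →TF1  (J2 effort already set via bond 3)
bond 2 →R1  (J2 effort already set via bond 3)
bond 0 →J1  (TF TF1: opposite of bond 1)
bond 4 →I1  (0-jn J1 has e-setter on 0)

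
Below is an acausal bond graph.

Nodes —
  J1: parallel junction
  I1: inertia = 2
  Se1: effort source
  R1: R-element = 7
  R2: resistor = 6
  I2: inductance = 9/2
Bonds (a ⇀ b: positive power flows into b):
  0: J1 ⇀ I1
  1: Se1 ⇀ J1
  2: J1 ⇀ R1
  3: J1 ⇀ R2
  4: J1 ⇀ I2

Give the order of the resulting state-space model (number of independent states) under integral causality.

2  (I1, I2 all integral)

#1 stroke at J1  (source Se1 imposes e)
#0 stroke at I1  (J1 effort already set via bond 1)
#2 stroke at R1  (common-e at J1 fixed by 1)
#3 stroke at R2  (J1: bond 1 brought effort, rest push out)
#4 stroke at I2  (0-jn J1 has e-setter on 1)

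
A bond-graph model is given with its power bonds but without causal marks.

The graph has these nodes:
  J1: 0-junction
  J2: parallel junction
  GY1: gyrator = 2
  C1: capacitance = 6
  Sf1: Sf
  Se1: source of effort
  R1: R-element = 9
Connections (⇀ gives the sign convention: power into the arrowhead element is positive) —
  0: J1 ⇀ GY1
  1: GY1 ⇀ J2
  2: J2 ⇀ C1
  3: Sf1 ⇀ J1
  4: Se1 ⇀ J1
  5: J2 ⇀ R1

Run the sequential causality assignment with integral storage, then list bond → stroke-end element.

#0 |GY1
#1 |GY1
#2 |J2
#3 |Sf1
#4 |J1
#5 |R1

bond 3 stroke→Sf1  (Sf1 fixes flow; stroke at Sf1)
bond 4 stroke→J1  (source Se1 imposes e)
bond 0 stroke→GY1  (J1 effort already set via bond 4)
bond 1 stroke→GY1  (GY1 both-in/both-out from 0)
bond 2 stroke→J2  (C1 integral (e out))
bond 5 stroke→R1  (J2: bond 2 brought effort, rest push out)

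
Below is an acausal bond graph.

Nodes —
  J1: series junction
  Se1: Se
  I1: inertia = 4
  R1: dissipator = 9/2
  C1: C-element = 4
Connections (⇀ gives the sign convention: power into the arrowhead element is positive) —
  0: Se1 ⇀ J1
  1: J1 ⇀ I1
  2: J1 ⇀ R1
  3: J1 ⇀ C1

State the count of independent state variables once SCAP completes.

bond 0 |J1  (Se1 (Se) sets effort on bond)
bond 1 |I1  (I1 outputs flow p/I1)
bond 2 |J1  (common-f at J1 fixed by 1)
bond 3 |J1  (J1: bond 1 brought flow, rest push out)

2  (C1, I1 all integral)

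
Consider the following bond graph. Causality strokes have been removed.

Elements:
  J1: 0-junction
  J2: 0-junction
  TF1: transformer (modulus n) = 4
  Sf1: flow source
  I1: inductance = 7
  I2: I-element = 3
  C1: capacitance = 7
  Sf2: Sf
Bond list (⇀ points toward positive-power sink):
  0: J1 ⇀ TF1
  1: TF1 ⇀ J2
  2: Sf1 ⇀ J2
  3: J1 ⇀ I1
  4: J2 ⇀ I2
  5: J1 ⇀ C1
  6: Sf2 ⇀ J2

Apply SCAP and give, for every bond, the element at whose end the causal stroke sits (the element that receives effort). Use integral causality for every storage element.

b0 stroke at TF1
b1 stroke at J2
b2 stroke at Sf1
b3 stroke at I1
b4 stroke at I2
b5 stroke at J1
b6 stroke at Sf2

bond 2 |Sf1  (source Sf1 imposes f)
bond 6 |Sf2  (Sf2 fixes flow; stroke at Sf2)
bond 3 |I1  (I1: I, integral causality)
bond 4 |I2  (I2: I, integral causality)
bond 1 |J2  (J2 needs exactly one e-in)
bond 0 |TF1  (TF1 one-in-one-out from 1)
bond 5 |J1  (closing 0-jn rule on J1)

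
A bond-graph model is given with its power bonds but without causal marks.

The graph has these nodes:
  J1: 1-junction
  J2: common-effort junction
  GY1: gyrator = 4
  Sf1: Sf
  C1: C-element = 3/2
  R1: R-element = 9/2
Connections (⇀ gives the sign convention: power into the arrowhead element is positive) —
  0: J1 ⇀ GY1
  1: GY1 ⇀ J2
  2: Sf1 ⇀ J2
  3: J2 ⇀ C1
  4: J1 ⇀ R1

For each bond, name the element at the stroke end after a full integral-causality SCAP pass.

b0 →GY1
b1 →GY1
b2 →Sf1
b3 →J2
b4 →J1

β2 stroke→Sf1  (Sf1: flow source, stroke at near end)
β3 stroke→J2  (C1 outputs effort q/C1)
β1 stroke→GY1  (common-e at J2 fixed by 3)
β0 stroke→GY1  (GY1: gyrator matches bond 1)
β4 stroke→J1  (1-jn J1 has f-setter on 0)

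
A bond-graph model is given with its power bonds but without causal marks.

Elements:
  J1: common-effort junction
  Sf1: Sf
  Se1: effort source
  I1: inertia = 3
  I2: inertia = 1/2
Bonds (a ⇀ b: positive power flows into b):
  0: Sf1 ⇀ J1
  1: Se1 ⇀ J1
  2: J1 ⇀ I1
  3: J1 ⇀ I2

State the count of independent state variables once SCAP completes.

2  (I1, I2 all integral)

bond 0 stroke at Sf1  (Sf1 fixes flow; stroke at Sf1)
bond 1 stroke at J1  (Se1 (Se) sets effort on bond)
bond 2 stroke at I1  (0-jn J1 has e-setter on 1)
bond 3 stroke at I2  (J1: bond 1 brought effort, rest push out)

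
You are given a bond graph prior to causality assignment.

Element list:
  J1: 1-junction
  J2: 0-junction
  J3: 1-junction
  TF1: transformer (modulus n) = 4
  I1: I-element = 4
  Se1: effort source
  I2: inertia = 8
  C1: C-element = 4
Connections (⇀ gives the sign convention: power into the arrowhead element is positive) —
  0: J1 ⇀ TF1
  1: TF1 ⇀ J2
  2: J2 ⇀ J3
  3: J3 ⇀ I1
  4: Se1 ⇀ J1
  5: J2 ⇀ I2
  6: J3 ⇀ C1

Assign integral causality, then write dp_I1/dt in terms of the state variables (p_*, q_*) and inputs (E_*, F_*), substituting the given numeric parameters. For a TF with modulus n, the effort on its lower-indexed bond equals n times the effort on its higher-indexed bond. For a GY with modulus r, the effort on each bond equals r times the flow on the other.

dp_I1/dt = E_Se1/4 - q_C1/4

bond 4 |J1  (Se1 (Se) sets effort on bond)
bond 0 |TF1  (J1: last free bond brings flow in)
bond 1 |J2  (TF1 one-in-one-out from 0)
bond 2 |J3  (0-jn J2 has e-setter on 1)
bond 5 |I2  (J2: bond 1 brought effort, rest push out)
bond 3 |I1  (I1 integral (f out))
bond 6 |J3  (common-f at J3 fixed by 3)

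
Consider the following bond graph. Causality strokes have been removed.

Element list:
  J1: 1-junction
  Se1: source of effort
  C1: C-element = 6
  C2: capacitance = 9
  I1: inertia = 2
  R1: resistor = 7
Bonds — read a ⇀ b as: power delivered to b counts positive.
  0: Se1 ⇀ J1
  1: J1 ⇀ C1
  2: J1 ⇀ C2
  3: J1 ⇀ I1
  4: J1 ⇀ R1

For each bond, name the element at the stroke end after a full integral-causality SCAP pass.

β0 |J1
β1 |J1
β2 |J1
β3 |I1
β4 |J1

bond 0 stroke→J1  (Se1 fixes effort; stroke away)
bond 1 stroke→J1  (C1: C, integral causality)
bond 2 stroke→J1  (C2 integral (e out))
bond 3 stroke→I1  (I1 integral (f out))
bond 4 stroke→J1  (common-f at J1 fixed by 3)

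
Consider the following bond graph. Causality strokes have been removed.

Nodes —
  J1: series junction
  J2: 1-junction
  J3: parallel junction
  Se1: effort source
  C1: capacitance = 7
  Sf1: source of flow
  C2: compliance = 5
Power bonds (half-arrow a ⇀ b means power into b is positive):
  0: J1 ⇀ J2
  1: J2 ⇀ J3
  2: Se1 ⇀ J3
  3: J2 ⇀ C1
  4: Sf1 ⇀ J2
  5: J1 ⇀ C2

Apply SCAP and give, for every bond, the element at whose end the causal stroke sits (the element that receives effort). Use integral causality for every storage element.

β2 |J3  (Se1 fixes effort; stroke away)
β4 |Sf1  (Sf1 (Sf) sets flow on bond)
β0 |J2  (common-f at J2 fixed by 4)
β1 |J2  (common-f at J2 fixed by 4)
β3 |J2  (J2: bond 4 brought flow, rest push out)
β5 |J1  (common-f at J1 fixed by 0)

β0 stroke at J2
β1 stroke at J2
β2 stroke at J3
β3 stroke at J2
β4 stroke at Sf1
β5 stroke at J1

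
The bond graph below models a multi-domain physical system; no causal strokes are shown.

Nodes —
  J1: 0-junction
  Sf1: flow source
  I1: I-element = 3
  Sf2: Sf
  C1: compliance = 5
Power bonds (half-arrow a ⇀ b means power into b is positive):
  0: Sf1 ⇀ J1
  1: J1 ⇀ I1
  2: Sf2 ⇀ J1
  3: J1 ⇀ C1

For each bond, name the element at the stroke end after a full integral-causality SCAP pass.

β0 stroke at Sf1
β1 stroke at I1
β2 stroke at Sf2
β3 stroke at J1

bond 0 stroke→Sf1  (Sf1 (Sf) sets flow on bond)
bond 2 stroke→Sf2  (source Sf2 imposes f)
bond 1 stroke→I1  (I1 integral (f out))
bond 3 stroke→J1  (J1 needs exactly one e-in)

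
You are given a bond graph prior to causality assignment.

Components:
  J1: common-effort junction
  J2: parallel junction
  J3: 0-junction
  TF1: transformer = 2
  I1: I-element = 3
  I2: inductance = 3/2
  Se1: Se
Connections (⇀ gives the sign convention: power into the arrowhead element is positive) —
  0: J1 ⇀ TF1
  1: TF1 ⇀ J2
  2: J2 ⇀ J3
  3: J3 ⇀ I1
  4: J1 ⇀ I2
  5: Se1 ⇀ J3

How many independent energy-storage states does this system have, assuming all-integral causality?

2  (I1, I2 all integral)

b5 stroke→J3  (Se1 (Se) sets effort on bond)
b2 stroke→J2  (0-jn J3 has e-setter on 5)
b3 stroke→I1  (J3 effort already set via bond 5)
b1 stroke→TF1  (J2: bond 2 brought effort, rest push out)
b0 stroke→J1  (TF1 one-in-one-out from 1)
b4 stroke→I2  (common-e at J1 fixed by 0)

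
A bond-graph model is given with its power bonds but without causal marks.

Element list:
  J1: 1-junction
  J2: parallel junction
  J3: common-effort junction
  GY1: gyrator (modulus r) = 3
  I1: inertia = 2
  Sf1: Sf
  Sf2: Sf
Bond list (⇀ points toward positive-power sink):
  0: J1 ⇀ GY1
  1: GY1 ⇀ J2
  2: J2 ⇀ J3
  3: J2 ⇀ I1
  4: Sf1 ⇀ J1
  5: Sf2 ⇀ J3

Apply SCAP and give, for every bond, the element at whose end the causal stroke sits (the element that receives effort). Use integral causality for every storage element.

β4 |Sf1  (Sf1 fixes flow; stroke at Sf1)
β5 |Sf2  (Sf2 (Sf) sets flow on bond)
β0 |J1  (1-jn J1 has f-setter on 4)
β2 |J3  (J3: last free bond brings effort in)
β1 |J2  (GY1: gyrator matches bond 0)
β3 |I1  (J2: bond 1 brought effort, rest push out)

bond 0 →J1
bond 1 →J2
bond 2 →J3
bond 3 →I1
bond 4 →Sf1
bond 5 →Sf2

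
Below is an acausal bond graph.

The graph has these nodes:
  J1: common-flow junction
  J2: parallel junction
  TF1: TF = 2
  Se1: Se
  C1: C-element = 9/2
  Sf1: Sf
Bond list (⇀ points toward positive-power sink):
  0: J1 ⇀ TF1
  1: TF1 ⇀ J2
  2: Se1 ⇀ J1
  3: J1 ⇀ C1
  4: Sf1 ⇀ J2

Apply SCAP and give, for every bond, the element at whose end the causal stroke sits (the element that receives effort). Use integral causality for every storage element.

β0 →TF1
β1 →J2
β2 →J1
β3 →J1
β4 →Sf1

bond 2 stroke at J1  (Se1: effort source, stroke at far end)
bond 4 stroke at Sf1  (Sf1 (Sf) sets flow on bond)
bond 1 stroke at J2  (J2: last free bond brings effort in)
bond 0 stroke at TF1  (TF1: transformer flips bond 1)
bond 3 stroke at J1  (common-f at J1 fixed by 0)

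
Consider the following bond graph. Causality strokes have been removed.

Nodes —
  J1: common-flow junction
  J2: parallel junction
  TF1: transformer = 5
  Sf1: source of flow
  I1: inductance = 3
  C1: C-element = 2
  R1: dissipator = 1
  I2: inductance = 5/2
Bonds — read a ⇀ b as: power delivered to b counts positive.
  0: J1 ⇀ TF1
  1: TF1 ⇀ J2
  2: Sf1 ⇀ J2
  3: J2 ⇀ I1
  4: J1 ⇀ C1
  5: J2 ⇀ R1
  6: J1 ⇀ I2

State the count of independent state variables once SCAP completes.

3  (C1, I1, I2 all integral)

bond 2 |Sf1  (source Sf1 imposes f)
bond 3 |I1  (I1 outputs flow p/I1)
bond 4 |J1  (C1: C, integral causality)
bond 6 |I2  (I2: I, integral causality)
bond 0 |J1  (J1: bond 6 brought flow, rest push out)
bond 1 |TF1  (through TF1, causality passes straight; one stroke at TF1)
bond 5 |J2  (only one effort-in slot at J2)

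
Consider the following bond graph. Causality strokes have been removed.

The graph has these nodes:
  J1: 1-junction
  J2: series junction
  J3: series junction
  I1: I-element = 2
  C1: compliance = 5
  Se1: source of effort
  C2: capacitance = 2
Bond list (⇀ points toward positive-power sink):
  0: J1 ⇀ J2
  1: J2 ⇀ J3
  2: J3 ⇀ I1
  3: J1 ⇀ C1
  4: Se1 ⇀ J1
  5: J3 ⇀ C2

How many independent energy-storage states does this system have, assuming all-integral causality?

b4 stroke at J1  (Se1: effort source, stroke at far end)
b2 stroke at I1  (I1 integral (f out))
b1 stroke at J3  (J3: bond 2 brought flow, rest push out)
b5 stroke at J3  (J3 flow already set via bond 2)
b0 stroke at J2  (J2 flow already set via bond 1)
b3 stroke at J1  (J1 flow already set via bond 0)

3  (C1, C2, I1 all integral)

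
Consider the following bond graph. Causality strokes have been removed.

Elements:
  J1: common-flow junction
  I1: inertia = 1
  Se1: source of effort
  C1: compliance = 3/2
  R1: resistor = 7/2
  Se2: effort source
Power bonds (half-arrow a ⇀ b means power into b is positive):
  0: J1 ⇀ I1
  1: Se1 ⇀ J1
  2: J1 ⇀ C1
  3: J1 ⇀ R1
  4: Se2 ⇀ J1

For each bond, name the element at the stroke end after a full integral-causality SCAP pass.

bond 1 stroke→J1  (source Se1 imposes e)
bond 4 stroke→J1  (Se2 fixes effort; stroke away)
bond 0 stroke→I1  (I1 integral (f out))
bond 2 stroke→J1  (common-f at J1 fixed by 0)
bond 3 stroke→J1  (J1 flow already set via bond 0)

#0 |I1
#1 |J1
#2 |J1
#3 |J1
#4 |J1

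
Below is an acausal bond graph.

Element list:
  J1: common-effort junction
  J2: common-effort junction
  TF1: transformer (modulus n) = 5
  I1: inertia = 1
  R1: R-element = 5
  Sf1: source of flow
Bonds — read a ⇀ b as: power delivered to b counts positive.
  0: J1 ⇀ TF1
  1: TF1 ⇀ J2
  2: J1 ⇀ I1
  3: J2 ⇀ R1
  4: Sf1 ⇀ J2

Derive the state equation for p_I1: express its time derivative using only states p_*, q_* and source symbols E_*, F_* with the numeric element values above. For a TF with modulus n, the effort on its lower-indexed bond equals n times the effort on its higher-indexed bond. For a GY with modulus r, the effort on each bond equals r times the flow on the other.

dp_I1/dt = 25*F_Sf1 - 125*p_I1

β4 |Sf1  (Sf1 (Sf) sets flow on bond)
β2 |I1  (prefer integral on I1)
β0 |J1  (J1: last free bond brings effort in)
β1 |TF1  (through TF1, causality passes straight; one stroke at TF1)
β3 |J2  (J2: last free bond brings effort in)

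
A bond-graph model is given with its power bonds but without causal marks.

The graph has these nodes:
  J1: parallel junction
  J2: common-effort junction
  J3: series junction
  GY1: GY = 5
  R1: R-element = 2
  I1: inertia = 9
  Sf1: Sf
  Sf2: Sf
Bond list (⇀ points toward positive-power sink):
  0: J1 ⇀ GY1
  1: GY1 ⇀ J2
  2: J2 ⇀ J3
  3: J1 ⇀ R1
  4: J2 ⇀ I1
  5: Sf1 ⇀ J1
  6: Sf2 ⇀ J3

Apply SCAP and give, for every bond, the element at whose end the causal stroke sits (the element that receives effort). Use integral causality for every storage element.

#0 →J1
#1 →J2
#2 →J3
#3 →R1
#4 →I1
#5 →Sf1
#6 →Sf2

#5 stroke at Sf1  (source Sf1 imposes f)
#6 stroke at Sf2  (Sf2 fixes flow; stroke at Sf2)
#2 stroke at J3  (1-jn J3 has f-setter on 6)
#4 stroke at I1  (I1 outputs flow p/I1)
#1 stroke at J2  (only one effort-in slot at J2)
#0 stroke at J1  (GY1 both-in/both-out from 1)
#3 stroke at R1  (J1 effort already set via bond 0)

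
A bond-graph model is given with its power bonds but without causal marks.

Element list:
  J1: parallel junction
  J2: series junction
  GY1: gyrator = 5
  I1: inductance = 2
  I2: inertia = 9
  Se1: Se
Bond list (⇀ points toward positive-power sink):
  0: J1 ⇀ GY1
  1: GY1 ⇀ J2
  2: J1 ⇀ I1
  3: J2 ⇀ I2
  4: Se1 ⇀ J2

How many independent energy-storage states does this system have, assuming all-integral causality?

2  (I1, I2 all integral)

b4 |J2  (Se1 (Se) sets effort on bond)
b2 |I1  (prefer integral on I1)
b0 |J1  (J1 needs exactly one e-in)
b1 |J2  (GY GY1: same side as bond 0)
b3 |I2  (J2: last free bond brings flow in)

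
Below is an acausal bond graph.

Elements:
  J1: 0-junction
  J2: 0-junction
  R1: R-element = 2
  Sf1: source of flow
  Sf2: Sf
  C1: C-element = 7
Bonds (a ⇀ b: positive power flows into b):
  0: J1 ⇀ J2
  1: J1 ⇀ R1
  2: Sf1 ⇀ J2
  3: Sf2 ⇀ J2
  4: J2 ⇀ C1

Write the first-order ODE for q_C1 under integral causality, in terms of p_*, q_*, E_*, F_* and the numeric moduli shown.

dq_C1/dt = F_Sf1 + F_Sf2 - q_C1/14

b2 stroke at Sf1  (Sf1 (Sf) sets flow on bond)
b3 stroke at Sf2  (source Sf2 imposes f)
b4 stroke at J2  (prefer integral on C1)
b0 stroke at J1  (0-jn J2 has e-setter on 4)
b1 stroke at R1  (common-e at J1 fixed by 0)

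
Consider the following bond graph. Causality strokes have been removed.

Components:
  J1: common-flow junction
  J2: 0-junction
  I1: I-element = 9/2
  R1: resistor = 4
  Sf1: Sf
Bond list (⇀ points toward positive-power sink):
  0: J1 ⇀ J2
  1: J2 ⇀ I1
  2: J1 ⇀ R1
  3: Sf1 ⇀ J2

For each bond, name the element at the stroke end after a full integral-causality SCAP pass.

#0 →J2
#1 →I1
#2 →J1
#3 →Sf1

#3 →Sf1  (source Sf1 imposes f)
#1 →I1  (I1 integral (f out))
#0 →J2  (closing 0-jn rule on J2)
#2 →J1  (1-jn J1 has f-setter on 0)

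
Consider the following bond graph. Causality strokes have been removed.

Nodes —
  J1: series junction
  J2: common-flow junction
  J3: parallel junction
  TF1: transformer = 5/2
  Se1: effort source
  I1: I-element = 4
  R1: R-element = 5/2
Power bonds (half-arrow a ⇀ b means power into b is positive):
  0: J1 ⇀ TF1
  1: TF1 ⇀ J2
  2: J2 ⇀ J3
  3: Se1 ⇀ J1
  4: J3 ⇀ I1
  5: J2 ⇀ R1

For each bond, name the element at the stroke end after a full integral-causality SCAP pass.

β0 →TF1
β1 →J2
β2 →J3
β3 →J1
β4 →I1
β5 →J2

bond 3 stroke→J1  (Se1 fixes effort; stroke away)
bond 0 stroke→TF1  (only one flow-in slot at J1)
bond 1 stroke→J2  (through TF1, causality passes straight; one stroke at TF1)
bond 4 stroke→I1  (I1 outputs flow p/I1)
bond 2 stroke→J3  (J3: last free bond brings effort in)
bond 5 stroke→J2  (J2 flow already set via bond 2)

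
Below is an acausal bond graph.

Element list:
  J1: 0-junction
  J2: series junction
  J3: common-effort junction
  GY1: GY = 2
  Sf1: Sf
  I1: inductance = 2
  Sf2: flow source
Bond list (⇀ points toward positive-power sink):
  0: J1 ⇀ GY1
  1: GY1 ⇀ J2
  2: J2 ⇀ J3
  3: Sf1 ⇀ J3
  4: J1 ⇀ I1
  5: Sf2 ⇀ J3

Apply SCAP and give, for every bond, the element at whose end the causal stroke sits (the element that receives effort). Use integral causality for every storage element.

β0 |J1
β1 |J2
β2 |J3
β3 |Sf1
β4 |I1
β5 |Sf2

b3 stroke at Sf1  (Sf1 fixes flow; stroke at Sf1)
b5 stroke at Sf2  (Sf2 (Sf) sets flow on bond)
b2 stroke at J3  (closing 0-jn rule on J3)
b1 stroke at J2  (J2 flow already set via bond 2)
b0 stroke at J1  (through GY1, causality inverts; strokes same side of GY1)
b4 stroke at I1  (J1 effort already set via bond 0)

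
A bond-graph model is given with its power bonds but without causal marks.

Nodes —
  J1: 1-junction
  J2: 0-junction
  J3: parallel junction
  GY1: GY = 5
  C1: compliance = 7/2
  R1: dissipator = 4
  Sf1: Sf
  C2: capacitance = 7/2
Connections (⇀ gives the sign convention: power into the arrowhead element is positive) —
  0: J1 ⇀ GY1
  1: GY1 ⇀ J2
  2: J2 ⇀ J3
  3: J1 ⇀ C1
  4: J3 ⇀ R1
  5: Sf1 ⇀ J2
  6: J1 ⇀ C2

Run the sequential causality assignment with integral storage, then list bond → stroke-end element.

#5 |Sf1  (Sf1 fixes flow; stroke at Sf1)
#3 |J1  (C1 integral (e out))
#6 |J1  (C2 outputs effort q/C2)
#0 |GY1  (J1: last free bond brings flow in)
#1 |GY1  (GY1: gyrator matches bond 0)
#2 |J2  (only one effort-in slot at J2)
#4 |J3  (closing 0-jn rule on J3)

β0 stroke→GY1
β1 stroke→GY1
β2 stroke→J2
β3 stroke→J1
β4 stroke→J3
β5 stroke→Sf1
β6 stroke→J1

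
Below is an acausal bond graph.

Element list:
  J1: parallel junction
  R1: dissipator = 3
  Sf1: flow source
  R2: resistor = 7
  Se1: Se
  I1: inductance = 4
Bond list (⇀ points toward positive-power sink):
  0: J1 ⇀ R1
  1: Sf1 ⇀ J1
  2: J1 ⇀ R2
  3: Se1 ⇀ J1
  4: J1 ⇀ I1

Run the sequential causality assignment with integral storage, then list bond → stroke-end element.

β0 stroke at R1
β1 stroke at Sf1
β2 stroke at R2
β3 stroke at J1
β4 stroke at I1

β1 stroke at Sf1  (Sf1: flow source, stroke at near end)
β3 stroke at J1  (Se1 fixes effort; stroke away)
β0 stroke at R1  (common-e at J1 fixed by 3)
β2 stroke at R2  (J1 effort already set via bond 3)
β4 stroke at I1  (J1 effort already set via bond 3)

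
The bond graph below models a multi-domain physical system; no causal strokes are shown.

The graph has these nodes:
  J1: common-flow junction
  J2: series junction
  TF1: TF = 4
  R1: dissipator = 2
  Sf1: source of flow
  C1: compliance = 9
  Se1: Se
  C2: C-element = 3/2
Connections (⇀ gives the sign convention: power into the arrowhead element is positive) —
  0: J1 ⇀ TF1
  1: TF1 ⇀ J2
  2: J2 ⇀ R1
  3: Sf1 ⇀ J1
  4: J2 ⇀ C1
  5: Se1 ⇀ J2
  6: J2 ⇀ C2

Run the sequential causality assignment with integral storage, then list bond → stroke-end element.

bond 3 stroke→Sf1  (Sf1 (Sf) sets flow on bond)
bond 5 stroke→J2  (Se1 (Se) sets effort on bond)
bond 0 stroke→J1  (J1 flow already set via bond 3)
bond 1 stroke→TF1  (TF1: transformer flips bond 0)
bond 2 stroke→J2  (1-jn J2 has f-setter on 1)
bond 4 stroke→J2  (1-jn J2 has f-setter on 1)
bond 6 stroke→J2  (J2: bond 1 brought flow, rest push out)

bond 0 stroke at J1
bond 1 stroke at TF1
bond 2 stroke at J2
bond 3 stroke at Sf1
bond 4 stroke at J2
bond 5 stroke at J2
bond 6 stroke at J2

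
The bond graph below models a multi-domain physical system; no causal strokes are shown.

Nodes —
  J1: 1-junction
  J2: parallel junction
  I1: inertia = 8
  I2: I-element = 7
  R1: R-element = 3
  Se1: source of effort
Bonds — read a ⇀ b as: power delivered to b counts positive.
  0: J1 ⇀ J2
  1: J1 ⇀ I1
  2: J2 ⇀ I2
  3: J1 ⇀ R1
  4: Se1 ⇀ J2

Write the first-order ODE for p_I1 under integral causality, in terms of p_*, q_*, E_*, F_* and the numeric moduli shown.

dp_I1/dt = -E_Se1 - 3*p_I1/8

bond 4 |J2  (Se1 (Se) sets effort on bond)
bond 0 |J1  (J2: bond 4 brought effort, rest push out)
bond 2 |I2  (0-jn J2 has e-setter on 4)
bond 1 |I1  (prefer integral on I1)
bond 3 |J1  (J1 flow already set via bond 1)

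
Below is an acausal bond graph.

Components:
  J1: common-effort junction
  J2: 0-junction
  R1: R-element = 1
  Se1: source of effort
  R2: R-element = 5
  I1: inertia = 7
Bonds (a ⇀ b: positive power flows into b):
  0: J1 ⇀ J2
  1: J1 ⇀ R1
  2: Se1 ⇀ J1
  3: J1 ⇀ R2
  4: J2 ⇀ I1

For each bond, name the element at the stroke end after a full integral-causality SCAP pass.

β2 stroke→J1  (source Se1 imposes e)
β0 stroke→J2  (J1 effort already set via bond 2)
β1 stroke→R1  (J1 effort already set via bond 2)
β3 stroke→R2  (J1: bond 2 brought effort, rest push out)
β4 stroke→I1  (common-e at J2 fixed by 0)

β0 stroke→J2
β1 stroke→R1
β2 stroke→J1
β3 stroke→R2
β4 stroke→I1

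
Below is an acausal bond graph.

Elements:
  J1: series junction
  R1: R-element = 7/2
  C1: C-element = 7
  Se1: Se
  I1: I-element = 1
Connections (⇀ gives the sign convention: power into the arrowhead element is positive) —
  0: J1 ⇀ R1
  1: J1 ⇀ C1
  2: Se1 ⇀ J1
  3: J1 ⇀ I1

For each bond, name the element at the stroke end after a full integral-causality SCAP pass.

#2 stroke at J1  (source Se1 imposes e)
#1 stroke at J1  (C1 integral (e out))
#3 stroke at I1  (prefer integral on I1)
#0 stroke at J1  (common-f at J1 fixed by 3)

bond 0 |J1
bond 1 |J1
bond 2 |J1
bond 3 |I1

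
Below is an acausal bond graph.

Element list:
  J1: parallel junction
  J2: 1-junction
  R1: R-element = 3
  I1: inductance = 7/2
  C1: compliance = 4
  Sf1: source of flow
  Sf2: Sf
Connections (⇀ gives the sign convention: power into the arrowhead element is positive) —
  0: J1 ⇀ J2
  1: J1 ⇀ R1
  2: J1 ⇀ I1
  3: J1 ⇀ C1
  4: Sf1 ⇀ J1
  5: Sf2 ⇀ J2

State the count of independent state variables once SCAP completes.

#4 stroke at Sf1  (Sf1 (Sf) sets flow on bond)
#5 stroke at Sf2  (source Sf2 imposes f)
#0 stroke at J2  (1-jn J2 has f-setter on 5)
#2 stroke at I1  (prefer integral on I1)
#3 stroke at J1  (prefer integral on C1)
#1 stroke at R1  (J1 effort already set via bond 3)

2  (C1, I1 all integral)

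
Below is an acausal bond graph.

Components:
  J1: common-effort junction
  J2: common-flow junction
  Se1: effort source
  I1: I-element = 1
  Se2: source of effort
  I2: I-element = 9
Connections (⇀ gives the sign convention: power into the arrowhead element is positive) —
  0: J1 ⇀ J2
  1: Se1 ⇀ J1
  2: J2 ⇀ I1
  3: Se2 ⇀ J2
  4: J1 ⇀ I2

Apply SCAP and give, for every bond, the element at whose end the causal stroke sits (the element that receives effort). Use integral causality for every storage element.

b0 |J2
b1 |J1
b2 |I1
b3 |J2
b4 |I2

b1 stroke→J1  (Se1 fixes effort; stroke away)
b3 stroke→J2  (source Se2 imposes e)
b0 stroke→J2  (0-jn J1 has e-setter on 1)
b4 stroke→I2  (common-e at J1 fixed by 1)
b2 stroke→I1  (closing 1-jn rule on J2)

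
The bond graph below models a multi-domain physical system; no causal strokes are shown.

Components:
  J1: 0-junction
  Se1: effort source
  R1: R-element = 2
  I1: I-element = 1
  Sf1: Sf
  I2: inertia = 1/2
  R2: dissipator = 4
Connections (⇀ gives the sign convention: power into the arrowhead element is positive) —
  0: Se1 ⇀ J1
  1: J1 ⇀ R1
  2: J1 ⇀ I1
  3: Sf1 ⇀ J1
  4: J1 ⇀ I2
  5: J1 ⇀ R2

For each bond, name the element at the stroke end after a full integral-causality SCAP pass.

bond 0 →J1  (Se1 (Se) sets effort on bond)
bond 3 →Sf1  (Sf1: flow source, stroke at near end)
bond 1 →R1  (0-jn J1 has e-setter on 0)
bond 2 →I1  (common-e at J1 fixed by 0)
bond 4 →I2  (common-e at J1 fixed by 0)
bond 5 →R2  (J1: bond 0 brought effort, rest push out)

b0 stroke at J1
b1 stroke at R1
b2 stroke at I1
b3 stroke at Sf1
b4 stroke at I2
b5 stroke at R2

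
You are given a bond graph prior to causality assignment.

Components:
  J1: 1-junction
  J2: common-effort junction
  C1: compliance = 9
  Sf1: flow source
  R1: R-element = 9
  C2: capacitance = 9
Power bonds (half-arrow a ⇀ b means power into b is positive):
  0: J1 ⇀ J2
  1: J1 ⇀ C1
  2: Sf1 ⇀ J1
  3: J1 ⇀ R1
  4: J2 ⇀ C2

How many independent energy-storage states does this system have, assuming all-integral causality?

#2 stroke→Sf1  (Sf1 (Sf) sets flow on bond)
#0 stroke→J1  (1-jn J1 has f-setter on 2)
#1 stroke→J1  (1-jn J1 has f-setter on 2)
#3 stroke→J1  (J1 flow already set via bond 2)
#4 stroke→J2  (closing 0-jn rule on J2)

2  (C1, C2 all integral)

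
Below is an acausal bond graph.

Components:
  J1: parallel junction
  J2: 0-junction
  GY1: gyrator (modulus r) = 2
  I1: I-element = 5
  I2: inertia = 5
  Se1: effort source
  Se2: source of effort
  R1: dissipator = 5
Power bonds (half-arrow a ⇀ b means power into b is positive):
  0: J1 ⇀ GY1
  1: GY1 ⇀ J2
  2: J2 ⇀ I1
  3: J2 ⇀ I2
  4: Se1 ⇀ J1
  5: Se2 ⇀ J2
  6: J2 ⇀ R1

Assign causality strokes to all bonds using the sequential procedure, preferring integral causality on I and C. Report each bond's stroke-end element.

b4 stroke at J1  (Se1 fixes effort; stroke away)
b5 stroke at J2  (Se2 (Se) sets effort on bond)
b0 stroke at GY1  (J1 effort already set via bond 4)
b1 stroke at GY1  (J2 effort already set via bond 5)
b2 stroke at I1  (common-e at J2 fixed by 5)
b3 stroke at I2  (J2: bond 5 brought effort, rest push out)
b6 stroke at R1  (common-e at J2 fixed by 5)

#0 stroke→GY1
#1 stroke→GY1
#2 stroke→I1
#3 stroke→I2
#4 stroke→J1
#5 stroke→J2
#6 stroke→R1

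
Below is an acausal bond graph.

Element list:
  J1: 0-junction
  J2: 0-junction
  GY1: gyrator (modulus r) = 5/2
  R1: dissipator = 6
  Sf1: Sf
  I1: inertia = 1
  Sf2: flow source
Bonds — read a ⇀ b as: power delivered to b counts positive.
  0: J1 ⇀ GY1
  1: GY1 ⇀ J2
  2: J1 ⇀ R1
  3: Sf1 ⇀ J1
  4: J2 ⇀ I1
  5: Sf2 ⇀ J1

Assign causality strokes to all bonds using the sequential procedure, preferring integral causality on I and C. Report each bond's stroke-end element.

b0 |J1
b1 |J2
b2 |R1
b3 |Sf1
b4 |I1
b5 |Sf2

b3 →Sf1  (source Sf1 imposes f)
b5 →Sf2  (Sf2 (Sf) sets flow on bond)
b4 →I1  (I1: I, integral causality)
b1 →J2  (J2 needs exactly one e-in)
b0 →J1  (GY1: gyrator matches bond 1)
b2 →R1  (J1: bond 0 brought effort, rest push out)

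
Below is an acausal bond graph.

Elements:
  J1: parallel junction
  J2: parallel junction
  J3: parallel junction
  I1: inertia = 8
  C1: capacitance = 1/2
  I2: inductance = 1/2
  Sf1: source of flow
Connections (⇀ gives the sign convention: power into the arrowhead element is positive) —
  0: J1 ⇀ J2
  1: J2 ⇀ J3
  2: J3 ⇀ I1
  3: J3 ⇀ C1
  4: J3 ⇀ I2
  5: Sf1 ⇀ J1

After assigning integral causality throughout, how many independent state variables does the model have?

#5 |Sf1  (source Sf1 imposes f)
#0 |J1  (J1: last free bond brings effort in)
#1 |J2  (only one effort-in slot at J2)
#2 |I1  (prefer integral on I1)
#3 |J3  (C1: C, integral causality)
#4 |I2  (J3 effort already set via bond 3)

3  (C1, I1, I2 all integral)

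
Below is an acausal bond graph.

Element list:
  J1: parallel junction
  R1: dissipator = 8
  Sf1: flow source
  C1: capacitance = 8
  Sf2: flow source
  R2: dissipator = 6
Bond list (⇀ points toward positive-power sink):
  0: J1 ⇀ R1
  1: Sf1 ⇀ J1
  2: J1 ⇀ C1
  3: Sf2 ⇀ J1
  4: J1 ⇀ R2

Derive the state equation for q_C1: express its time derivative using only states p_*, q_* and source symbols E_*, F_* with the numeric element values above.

dq_C1/dt = F_Sf1 + F_Sf2 - 7*q_C1/192

bond 1 stroke at Sf1  (source Sf1 imposes f)
bond 3 stroke at Sf2  (Sf2 fixes flow; stroke at Sf2)
bond 2 stroke at J1  (C1: C, integral causality)
bond 0 stroke at R1  (0-jn J1 has e-setter on 2)
bond 4 stroke at R2  (0-jn J1 has e-setter on 2)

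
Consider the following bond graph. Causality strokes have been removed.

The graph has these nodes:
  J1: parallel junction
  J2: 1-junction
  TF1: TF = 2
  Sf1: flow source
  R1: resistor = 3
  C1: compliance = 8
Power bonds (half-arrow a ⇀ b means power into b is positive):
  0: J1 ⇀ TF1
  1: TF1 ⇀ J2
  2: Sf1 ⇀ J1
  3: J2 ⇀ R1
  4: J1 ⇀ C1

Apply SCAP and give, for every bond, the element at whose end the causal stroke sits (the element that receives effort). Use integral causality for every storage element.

bond 2 stroke→Sf1  (Sf1: flow source, stroke at near end)
bond 4 stroke→J1  (C1 outputs effort q/C1)
bond 0 stroke→TF1  (J1: bond 4 brought effort, rest push out)
bond 1 stroke→J2  (TF1: transformer flips bond 0)
bond 3 stroke→R1  (closing 1-jn rule on J2)

#0 stroke at TF1
#1 stroke at J2
#2 stroke at Sf1
#3 stroke at R1
#4 stroke at J1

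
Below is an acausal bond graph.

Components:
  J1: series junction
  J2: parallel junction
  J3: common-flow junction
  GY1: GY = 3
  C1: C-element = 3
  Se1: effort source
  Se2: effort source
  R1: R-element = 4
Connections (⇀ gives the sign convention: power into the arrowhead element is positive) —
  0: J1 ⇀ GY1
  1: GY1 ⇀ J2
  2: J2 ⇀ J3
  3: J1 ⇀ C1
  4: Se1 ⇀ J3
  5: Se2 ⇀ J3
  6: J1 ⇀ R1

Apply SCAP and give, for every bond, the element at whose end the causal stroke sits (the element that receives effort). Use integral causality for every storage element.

b4 →J3  (Se1 (Se) sets effort on bond)
b5 →J3  (source Se2 imposes e)
b2 →J2  (only one flow-in slot at J3)
b1 →GY1  (0-jn J2 has e-setter on 2)
b0 →GY1  (GY1: gyrator matches bond 1)
b3 →J1  (1-jn J1 has f-setter on 0)
b6 →J1  (common-f at J1 fixed by 0)

b0 |GY1
b1 |GY1
b2 |J2
b3 |J1
b4 |J3
b5 |J3
b6 |J1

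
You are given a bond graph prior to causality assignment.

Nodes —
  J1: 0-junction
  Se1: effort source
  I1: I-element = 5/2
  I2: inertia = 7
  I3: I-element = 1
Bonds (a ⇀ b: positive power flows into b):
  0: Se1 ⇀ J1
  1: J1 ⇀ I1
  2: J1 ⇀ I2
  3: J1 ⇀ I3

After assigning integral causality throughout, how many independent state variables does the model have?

β0 stroke at J1  (Se1 (Se) sets effort on bond)
β1 stroke at I1  (J1 effort already set via bond 0)
β2 stroke at I2  (J1: bond 0 brought effort, rest push out)
β3 stroke at I3  (J1 effort already set via bond 0)

3  (I1, I2, I3 all integral)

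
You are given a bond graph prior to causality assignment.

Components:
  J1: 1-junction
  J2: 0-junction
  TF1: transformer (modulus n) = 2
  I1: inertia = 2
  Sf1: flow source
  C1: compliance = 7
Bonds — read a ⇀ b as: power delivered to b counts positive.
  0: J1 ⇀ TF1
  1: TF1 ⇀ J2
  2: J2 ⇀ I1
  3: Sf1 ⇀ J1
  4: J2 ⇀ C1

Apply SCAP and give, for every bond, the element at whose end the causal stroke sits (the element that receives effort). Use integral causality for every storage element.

bond 3 →Sf1  (Sf1 fixes flow; stroke at Sf1)
bond 0 →J1  (J1: bond 3 brought flow, rest push out)
bond 1 →TF1  (TF TF1: opposite of bond 0)
bond 2 →I1  (I1 outputs flow p/I1)
bond 4 →J2  (closing 0-jn rule on J2)

#0 stroke→J1
#1 stroke→TF1
#2 stroke→I1
#3 stroke→Sf1
#4 stroke→J2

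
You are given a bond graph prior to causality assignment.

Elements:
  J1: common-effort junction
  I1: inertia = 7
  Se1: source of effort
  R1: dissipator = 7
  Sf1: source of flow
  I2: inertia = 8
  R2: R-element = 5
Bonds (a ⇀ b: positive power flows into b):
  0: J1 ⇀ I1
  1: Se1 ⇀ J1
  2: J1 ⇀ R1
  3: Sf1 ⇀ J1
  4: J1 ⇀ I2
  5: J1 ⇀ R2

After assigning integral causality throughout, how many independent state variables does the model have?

b1 |J1  (Se1 fixes effort; stroke away)
b3 |Sf1  (Sf1 fixes flow; stroke at Sf1)
b0 |I1  (J1 effort already set via bond 1)
b2 |R1  (0-jn J1 has e-setter on 1)
b4 |I2  (J1: bond 1 brought effort, rest push out)
b5 |R2  (0-jn J1 has e-setter on 1)

2  (I1, I2 all integral)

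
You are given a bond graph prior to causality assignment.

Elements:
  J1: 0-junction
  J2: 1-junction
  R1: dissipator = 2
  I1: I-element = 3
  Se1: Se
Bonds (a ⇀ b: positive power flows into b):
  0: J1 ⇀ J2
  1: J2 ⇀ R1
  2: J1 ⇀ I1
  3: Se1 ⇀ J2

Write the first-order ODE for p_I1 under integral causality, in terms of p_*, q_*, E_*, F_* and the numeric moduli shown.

β3 →J2  (Se1: effort source, stroke at far end)
β2 →I1  (I1 integral (f out))
β0 →J1  (only one effort-in slot at J1)
β1 →J2  (J2 flow already set via bond 0)

dp_I1/dt = -E_Se1 - 2*p_I1/3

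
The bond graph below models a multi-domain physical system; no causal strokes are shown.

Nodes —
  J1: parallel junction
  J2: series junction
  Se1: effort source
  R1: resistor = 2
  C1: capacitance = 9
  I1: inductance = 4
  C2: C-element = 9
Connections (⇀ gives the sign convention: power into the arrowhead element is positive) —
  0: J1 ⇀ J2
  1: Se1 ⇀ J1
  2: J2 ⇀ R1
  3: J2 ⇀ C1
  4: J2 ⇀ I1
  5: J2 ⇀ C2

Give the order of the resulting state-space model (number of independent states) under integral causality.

β1 →J1  (Se1: effort source, stroke at far end)
β0 →J2  (common-e at J1 fixed by 1)
β3 →J2  (prefer integral on C1)
β4 →I1  (I1 outputs flow p/I1)
β2 →J2  (J2: bond 4 brought flow, rest push out)
β5 →J2  (common-f at J2 fixed by 4)

3  (C1, C2, I1 all integral)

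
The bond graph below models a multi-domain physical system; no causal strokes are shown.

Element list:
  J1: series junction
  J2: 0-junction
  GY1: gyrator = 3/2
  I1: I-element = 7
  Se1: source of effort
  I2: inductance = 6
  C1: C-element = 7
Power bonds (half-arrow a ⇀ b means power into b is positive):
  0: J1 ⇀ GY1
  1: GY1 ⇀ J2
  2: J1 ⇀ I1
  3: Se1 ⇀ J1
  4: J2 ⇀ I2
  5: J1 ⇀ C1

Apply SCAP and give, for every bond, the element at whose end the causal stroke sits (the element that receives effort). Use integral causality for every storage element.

b0 |J1
b1 |J2
b2 |I1
b3 |J1
b4 |I2
b5 |J1

b3 |J1  (Se1: effort source, stroke at far end)
b2 |I1  (I1 integral (f out))
b0 |J1  (1-jn J1 has f-setter on 2)
b5 |J1  (1-jn J1 has f-setter on 2)
b1 |J2  (GY GY1: same side as bond 0)
b4 |I2  (J2 effort already set via bond 1)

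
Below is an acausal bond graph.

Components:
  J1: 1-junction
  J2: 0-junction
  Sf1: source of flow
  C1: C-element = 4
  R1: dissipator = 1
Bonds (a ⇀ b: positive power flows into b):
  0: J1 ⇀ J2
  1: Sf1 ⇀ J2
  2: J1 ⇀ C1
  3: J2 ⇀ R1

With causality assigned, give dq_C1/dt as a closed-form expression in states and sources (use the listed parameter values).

bond 1 →Sf1  (Sf1 (Sf) sets flow on bond)
bond 2 →J1  (C1: C, integral causality)
bond 0 →J2  (J1 needs exactly one f-in)
bond 3 →R1  (common-e at J2 fixed by 0)

dq_C1/dt = -F_Sf1 - q_C1/4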